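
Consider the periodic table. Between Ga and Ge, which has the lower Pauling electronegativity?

Ga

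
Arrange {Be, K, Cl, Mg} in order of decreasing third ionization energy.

Be, Mg, K, Cl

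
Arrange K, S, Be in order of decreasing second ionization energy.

The second ionization energy removes an electron from the +1 ion. For each element: K⁺ is the bare [Ar] core; S⁺ still has 5 valence electrons; Be⁺ still has 1 valence electron.
Pulling an electron out of a noble-gas core costs far more than removing a remaining valence electron, so K sits at the high end of IE_2.
Valence configurations: S⁺ [Ne]3s²3p³, Be⁺ [He]2s¹.
Approximate IE_2 values (kJ/mol): K 3052, S 2252, Be 1757.
So the second ionization energies run Be < S < K.

K, S, Be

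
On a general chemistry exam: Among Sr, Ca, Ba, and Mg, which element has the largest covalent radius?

Ba

Across a period the added protons contract the valence shell; down a group each new principal shell makes the atom larger.
All are in group 2, so atomic radius increases down the group.
The largest covalent radius among these belongs to Ba.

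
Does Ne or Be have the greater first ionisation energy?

Ne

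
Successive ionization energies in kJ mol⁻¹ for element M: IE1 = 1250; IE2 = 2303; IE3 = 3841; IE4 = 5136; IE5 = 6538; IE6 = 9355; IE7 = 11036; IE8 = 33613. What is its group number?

Look for the largest jump between consecutive ionization energies: IE8/IE7 ≈ 3.0, far larger than any earlier ratio.
That jump marks the point where a core electron is being removed. So the atom has 7 valence electrons.
A main-group element with 7 valence electrons is in group 17.

Group 17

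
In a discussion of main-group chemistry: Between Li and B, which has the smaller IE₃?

Consider each +2 ion: Li²⁺ is already 1 electron into the core; B²⁺ still has 1 valence electron.
Core electrons are held far more tightly than valence electrons, so Li tops the IE_3 order.
The numbers (kJ/mol): Li 11815, B 3660.
So the third ionization energies run B < Li.

B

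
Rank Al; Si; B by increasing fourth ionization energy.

Si < Al < B

The fourth ionization energy removes an electron from the +3 ion. For each element: Al³⁺ is the bare [Ne] core; Si³⁺ still has 1 valence electron; B³⁺ is the bare [He] core.
Core electrons are held far more tightly than valence electrons, so Al and B top the IE_4 order.
Approximate IE_4 values (kJ/mol): Al 11577, Si 4356, B 25026.
So the fourth ionization energies run Si < Al < B.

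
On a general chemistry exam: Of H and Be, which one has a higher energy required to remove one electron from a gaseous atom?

H is in period 1, group 1; Be is in period 2, group 2.
Across a period the outer electron is held more tightly (higher IE₁); down a group it sits in a higher shell, more shielded, and comes off more easily.
These sit on a diagonal, where the across-period and down-group effects partly cancel.
H > Be: period and group pull opposite ways; the down-group shift dominates (1312 vs 900 kJ/mol).
For reference (kJ/mol): H 1312, Be 900.
So H has the higher energy required to remove one electron from a gaseous atom (H > Be).

H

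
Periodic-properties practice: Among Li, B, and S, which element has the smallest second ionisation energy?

IE_2 is the cost of taking one more electron from the +1 cation: Li⁺ is the bare [He] core; B⁺ still has 2 valence electrons; S⁺ still has 5 valence electrons.
Pulling an electron out of a noble-gas core costs far more than removing a remaining valence electron, so Li sits at the high end of IE_2.
Valence configurations: B⁺ [He]2s², S⁺ [Ne]3s²3p³.
Approximate IE_2 values (kJ/mol): Li 7298, B 2427, S 2252.
So the second ionization energies run S < B < Li.

S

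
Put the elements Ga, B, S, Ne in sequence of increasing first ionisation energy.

B is in period 2, group 13; Ne is in period 2, group 18; S is in period 3, group 16; Ga is in period 4, group 13.
Across a period the outer electron is held more tightly (higher IE₁); down a group it sits in a higher shell, more shielded, and comes off more easily.
Here both period and group differ, so the two effects have to be weighed against each other.
B > Ga: they share group 13; the group trend gives B the larger value.
S > B: period and group pull opposite ways; the across-period shift dominates (1000 vs 801 kJ/mol).
Ne > S: relative to S, both the across-period and down-group shifts push Ne's first ionization energy up.
Tabulated first ionization energy (kJ/mol): B 801, Ne 2081, S 1000, Ga 579.
So from lowest to highest: Ga < B < S < Ne.

Ga < B < S < Ne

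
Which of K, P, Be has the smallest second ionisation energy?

The second ionization energy removes an electron from the +1 ion. For each element: K⁺ is the bare [Ar] core; P⁺ still has 4 valence electrons; Be⁺ still has 1 valence electron.
Core electrons are held far more tightly than valence electrons, so K tops the IE_2 order.
Valence configurations: P⁺ [Ne]3s²3p², Be⁺ [He]2s¹.
Approximate IE_2 values (kJ/mol): K 3052, P 1907, Be 1757.
So the second ionization energies run Be < P < K.

Be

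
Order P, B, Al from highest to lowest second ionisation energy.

B > P > Al

After 1 electron has been removed, what remains? P⁺ still has 4 valence electrons; B⁺ still has 2 valence electrons; Al⁺ still has 2 valence electrons.
All are still removing valence electrons, so compare the +1 ions as you would atoms: IE_2 generally rises across a period (higher Z_eff) and falls down a group (larger shell), subject to the usual subshell exceptions.
Valence configurations: P⁺ [Ne]3s²3p², B⁺ [He]2s², Al⁺ [Ne]3s².
Tabulated IE_2 (kJ/mol): P 1907, B 2427, Al 1817.
Hence IE_2: Al < P < B.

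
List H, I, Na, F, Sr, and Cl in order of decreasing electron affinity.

Electron affinity generally becomes more exothermic across a period toward the halogens and less exothermic down a group.
Here both period and group differ, so the two effects have to be weighed against each other.
Na > Sr: the two effects oppose for this pair; the down-group effect wins (53 vs 5 kJ/mol).
H > Na: H sits above Na in group 1, so the down-group effect alone puts H higher.
I > H: period and group pull opposite ways; the across-period shift dominates (295 vs 73 kJ/mol).
F > I: they share group 17; the group trend gives F the larger value.
Cl > F: this pair runs against the simple trend — see the exception note.
Note the exception: Cl has a higher electron affinity than F, contrary to the simple trend — F's small 2p subshell makes the incoming electron feel strong e⁻–e⁻ repulsion, so Cl actually releases more energy on gaining an electron.
Approximate values (kJ/mol): H 73, F 328, Na 53, Cl 349, Sr 5, I 295.
So from highest to lowest: Cl > F > I > H > Na > Sr.

Cl, F, I, H, Na, Sr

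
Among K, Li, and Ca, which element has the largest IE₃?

The third ionization energy removes an electron from the +2 ion. For each element: K²⁺ is already 1 electron into the core; Li²⁺ is already 1 electron into the core; Ca²⁺ is the bare [Ar] core.
All of these are removing an electron from a noble-gas core or deeper; the smaller core (lower principal quantum number) is held far more tightly, and within a period the higher nuclear charge binds the same core more tightly.
The numbers (kJ/mol): K 4420, Li 11815, Ca 4912.
Hence IE_3: K < Ca < Li.

Li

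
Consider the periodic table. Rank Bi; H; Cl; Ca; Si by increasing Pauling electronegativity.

Ca, Si, Bi, H, Cl

H is in period 1, group 1; Si is in period 3, group 14; Cl is in period 3, group 17; Ca is in period 4, group 2; Bi is in period 6, group 15.
Electronegativity increases across a period and decreases down a group, tracking effective nuclear charge and atomic size.
These span different periods and groups, so the two trends combine.
Si > Ca: relative to Ca, both the across-period and down-group shifts push Si's electronegativity up.
Bi > Si: period and group pull opposite ways; the across-period shift dominates (2.02 vs 1.90).
H > Bi: the two effects oppose for this pair; the down-group effect wins (2.20 vs 2.02).
Cl > H: period and group pull opposite ways; the across-period shift dominates (3.16 vs 2.20).
Approximate values (Pauling): H 2.20, Si 1.90, Cl 3.16, Ca 1.00, Bi 2.02.
So from lowest to highest: Ca < Si < Bi < H < Cl.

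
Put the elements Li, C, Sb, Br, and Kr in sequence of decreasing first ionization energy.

Kr > Br > C > Sb > Li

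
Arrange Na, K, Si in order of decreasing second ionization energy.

Na, K, Si

IE_2 is the cost of taking one more electron from the +1 cation: Na⁺ is the bare [Ne] core; K⁺ is the bare [Ar] core; Si⁺ still has 3 valence electrons.
Pulling an electron out of a noble-gas core costs far more than removing a remaining valence electron, so K and Na sit at the high end of IE_2.
The numbers (kJ/mol): Na 4562, K 3052, Si 1577.
Hence IE_2: Si < K < Na.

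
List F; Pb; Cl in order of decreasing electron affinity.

F is in period 2, group 17; Cl is in period 3, group 17; Pb is in period 6, group 14.
Adding an electron releases more energy for atoms nearer the top right (short of the noble gases).
Neither a single period nor a single group — weigh both effects.
F > Pb: both effects reinforce here, so F is clearly the higher of the two.
Cl > F: this pair runs against the simple trend — see the exception note.
Note the exception: Cl has a higher electron affinity than F, contrary to the simple trend — F's small 2p subshell makes the incoming electron feel strong e⁻–e⁻ repulsion, so Cl actually releases more energy on gaining an electron.
For reference (kJ/mol): F 328, Cl 349, Pb 35.
So from highest to lowest: Cl > F > Pb.

Cl > F > Pb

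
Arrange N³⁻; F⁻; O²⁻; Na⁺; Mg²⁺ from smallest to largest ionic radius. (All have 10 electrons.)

Mg²⁺, Na⁺, F⁻, O²⁻, N³⁻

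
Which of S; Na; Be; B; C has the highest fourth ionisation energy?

B

After 3 electrons have been removed, what remains? S³⁺ still has 3 valence electrons; Na³⁺ is already 2 electrons into the core; Be³⁺ is already 1 electron into the core; B³⁺ is the bare [He] core; C³⁺ still has 1 valence electron.
Pulling an electron out of a noble-gas core costs far more than removing a remaining valence electron, so Na, Be and B sit at the high end of IE_4.
Valence configurations: S³⁺ [Ne]3s²3p¹, C³⁺ [He]2s¹.
Tabulated IE_4 (kJ/mol): S 4556, Na 9543, Be 21007, B 25026, C 6223.
Putting it together, IE_4: S < C < Na < Be < B.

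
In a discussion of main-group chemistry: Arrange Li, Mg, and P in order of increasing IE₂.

Mg < P < Li

Consider each +1 ion: Li⁺ is the bare [He] core; Mg⁺ still has 1 valence electron; P⁺ still has 4 valence electrons.
Pulling an electron out of a noble-gas core costs far more than removing a remaining valence electron, so Li sits at the high end of IE_2.
Valence configurations: Mg⁺ [Ne]3s¹, P⁺ [Ne]3s²3p².
The numbers (kJ/mol): Li 7298, Mg 1451, P 1907.
Putting it together, IE_2: Mg < P < Li.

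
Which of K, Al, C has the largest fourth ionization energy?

IE_4 is the cost of taking one more electron from the +3 cation: K³⁺ is already 2 electrons into the core; Al³⁺ is the bare [Ne] core; C³⁺ still has 1 valence electron.
Usually core removal costs more than valence removal, but here the competition is close: a tightly held n=2 valence electron can cost more to remove than an n=3 core electron, so the actual values have to decide it.
Approximate IE_4 values (kJ/mol): K 5877, Al 11577, C 6223.
Putting it together, IE_4: K < C < Al.

Al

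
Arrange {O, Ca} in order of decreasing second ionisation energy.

O > Ca

Consider each +1 ion: O⁺ still has 5 valence electrons; Ca⁺ still has 1 valence electron.
All are still removing valence electrons, so compare the +1 ions as you would atoms: IE_2 generally rises across a period (higher Z_eff) and falls down a group (larger shell), subject to the usual subshell exceptions.
Valence configurations: O⁺ [He]2s²2p³, Ca⁺ [Ar]4s¹.
Tabulated IE_2 (kJ/mol): O 3388, Ca 1145.
Putting it together, IE_2: Ca < O.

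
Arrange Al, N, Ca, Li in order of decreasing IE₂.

After 1 electron has been removed, what remains? Al⁺ still has 2 valence electrons; N⁺ still has 4 valence electrons; Ca⁺ still has 1 valence electron; Li⁺ is the bare [He] core.
Pulling an electron out of a noble-gas core costs far more than removing a remaining valence electron, so Li sits at the high end of IE_2.
Valence configurations: Al⁺ [Ne]3s², N⁺ [He]2s²2p², Ca⁺ [Ar]4s¹.
Tabulated IE_2 (kJ/mol): Al 1817, N 2856, Ca 1145, Li 7298.
Hence IE_2: Ca < Al < N < Li.

Li, N, Al, Ca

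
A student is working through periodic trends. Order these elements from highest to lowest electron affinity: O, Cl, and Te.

O is in period 2, group 16; Cl is in period 3, group 17; Te is in period 5, group 16.
Electron affinity generally becomes more exothermic across a period toward the halogens and less exothermic down a group.
Neither a single period nor a single group — weigh both effects.
Te > O: this pair runs against the simple trend — see the exception note.
Cl > Te: relative to Te, both the across-period and down-group shifts push Cl's electron affinity up.
Note the exception: Te has a higher electron affinity than O, contrary to the simple trend — O's compact 2p subshell gives strong electron–electron repulsion on the added electron.
For reference (kJ/mol): O 141, Cl 349, Te 190.
So from highest to lowest: Cl > Te > O.

Cl, Te, O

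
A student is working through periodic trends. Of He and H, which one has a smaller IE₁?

H

First ionization energy rises across a period (greater Z_eff holds electrons more tightly) and falls down a group (valence electrons are farther from the nucleus).
All lie in period 1, so first ionization energy increases left to right.
So H has the smaller IE₁ (H < He).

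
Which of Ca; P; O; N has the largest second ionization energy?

O

After 1 electron has been removed, what remains? Ca⁺ still has 1 valence electron; P⁺ still has 4 valence electrons; O⁺ still has 5 valence electrons; N⁺ still has 4 valence electrons.
All are still removing valence electrons, so compare the +1 ions as you would atoms: IE_2 generally rises across a period (higher Z_eff) and falls down a group (larger shell), subject to the usual subshell exceptions.
Valence configurations: Ca⁺ [Ar]4s¹, P⁺ [Ne]3s²3p², O⁺ [He]2s²2p³, N⁺ [He]2s²2p².
The numbers (kJ/mol): Ca 1145, P 1907, O 3388, N 2856.
Hence IE_2: Ca < P < N < O.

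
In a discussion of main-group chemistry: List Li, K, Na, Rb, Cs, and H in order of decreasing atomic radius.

H is in period 1, group 1; Li is in period 2, group 1; Na is in period 3, group 1; K is in period 4, group 1; Rb is in period 5, group 1; Cs is in period 6, group 1.
Atomic radius shrinks across a period as nuclear charge pulls the same shell inward, and grows down a group as new shells are added.
All are in group 1, so atomic radius increases down the group.
So from largest to smallest: Cs > Rb > K > Na > Li > H.

Cs > Rb > K > Na > Li > H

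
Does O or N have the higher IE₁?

N

First ionization energy rises across a period (greater Z_eff holds electrons more tightly) and falls down a group (valence electrons are farther from the nucleus).
All lie in period 2; the across-period trend (first ionization energy increases left to right) applies, with the exception below.
Note the exception: N has a higher first ionization energy than O, contrary to the simple trend — pairing an electron in O's 2p⁴ costs repulsion energy, so O ionizes more easily than half-filled N (2p³).
Approximate values (kJ/mol): N 1402, O 1314.
So N has the higher IE₁ (N > O).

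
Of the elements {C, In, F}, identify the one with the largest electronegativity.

F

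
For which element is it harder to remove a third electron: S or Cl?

Cl

IE_3 is the cost of taking one more electron from the +2 cation: S²⁺ still has 4 valence electrons; Cl²⁺ still has 5 valence electrons.
All are still removing valence electrons, so compare the +2 ions as you would atoms: IE_3 generally rises across a period (higher Z_eff) and falls down a group (larger shell), subject to the usual subshell exceptions.
Valence configurations: S²⁺ [Ne]3s²3p², Cl²⁺ [Ne]3s²3p³.
The numbers (kJ/mol): S 3357, Cl 3822.
So the third ionization energies run S < Cl.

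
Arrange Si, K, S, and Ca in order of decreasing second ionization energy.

K > S > Si > Ca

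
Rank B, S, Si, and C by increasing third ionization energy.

After 2 electrons have been removed, what remains? B²⁺ still has 1 valence electron; S²⁺ still has 4 valence electrons; Si²⁺ still has 2 valence electrons; C²⁺ still has 2 valence electrons.
All are still removing valence electrons, so compare the +2 ions as you would atoms: IE_3 generally rises across a period (higher Z_eff) and falls down a group (larger shell), subject to the usual subshell exceptions.
Valence configurations: B²⁺ [He]2s¹, S²⁺ [Ne]3s²3p², Si²⁺ [Ne]3s², C²⁺ [He]2s².
The numbers (kJ/mol): B 3660, S 3357, Si 3232, C 4620.
Hence IE_3: Si < S < B < C.

Si < S < B < C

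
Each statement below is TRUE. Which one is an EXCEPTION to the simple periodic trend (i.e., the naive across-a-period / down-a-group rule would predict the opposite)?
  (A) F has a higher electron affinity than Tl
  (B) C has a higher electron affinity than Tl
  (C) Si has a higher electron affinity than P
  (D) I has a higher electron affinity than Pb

(C)

The general trend: electron affinity increases across a period and decreases down a group.
(A) F (period 2, group 17) vs Tl (period 6, group 13): the stated order agrees with the simple trend.
(B) C (period 2, group 14) vs Tl (period 6, group 13): the stated order agrees with the simple trend.
(C) Si (period 3, group 14) vs P (period 3, group 15): the stated order contradicts the simple trend.
(D) I (period 5, group 17) vs Pb (period 6, group 14): the stated order agrees with the simple trend.
The exception is (C): adding an electron to P's half-filled 3p³ is unfavourable, so Si (3p²) has the more exothermic EA.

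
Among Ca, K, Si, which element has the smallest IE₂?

Ca

Consider each +1 ion: Ca⁺ still has 1 valence electron; K⁺ is the bare [Ar] core; Si⁺ still has 3 valence electrons.
Core electrons are held far more tightly than valence electrons, so K tops the IE_2 order.
Valence configurations: Ca⁺ [Ar]4s¹, Si⁺ [Ne]3s²3p¹.
Approximate IE_2 values (kJ/mol): Ca 1145, K 3052, Si 1577.
Putting it together, IE_2: Ca < Si < K.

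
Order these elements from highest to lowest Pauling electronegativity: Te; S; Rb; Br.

Br > S > Te > Rb

S is in period 3, group 16; Br is in period 4, group 17; Rb is in period 5, group 1; Te is in period 5, group 16.
EN rises left→right (higher Z_eff, smaller atoms) and falls top→bottom (larger, more shielded atoms).
Neither a single period nor a single group — weigh both effects.
Te > Rb: Te lies to the right of Rb in period 5, so the across-period effect alone puts Te higher.
S > Te: they share group 16; the group trend gives S the larger value.
Br > S: the two effects oppose for this pair; the across-period effect wins (2.96 vs 2.58).
Tabulated electronegativity (Pauling): S 2.58, Br 2.96, Rb 0.82, Te 2.10.
So from highest to lowest: Br > S > Te > Rb.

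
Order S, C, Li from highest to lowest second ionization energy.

The second ionization energy removes an electron from the +1 ion. For each element: S⁺ still has 5 valence electrons; C⁺ still has 3 valence electrons; Li⁺ is the bare [He] core.
Breaking into a closed-shell core is much more expensive than removing a leftover valence electron — Li has the largest IE_2 here.
Valence configurations: S⁺ [Ne]3s²3p³, C⁺ [He]2s²2p¹.
Tabulated IE_2 (kJ/mol): S 2252, C 2353, Li 7298.
Overall IE_2 order: S < C < Li.

Li, C, S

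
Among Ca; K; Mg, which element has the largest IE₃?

IE_3 is the cost of taking one more electron from the +2 cation: Ca²⁺ is the bare [Ar] core; K²⁺ is already 1 electron into the core; Mg²⁺ is the bare [Ne] core.
All of these are removing an electron from a noble-gas core or deeper; the smaller core (lower principal quantum number) is held far more tightly, and within a period the higher nuclear charge binds the same core more tightly.
Tabulated IE_3 (kJ/mol): Ca 4912, K 4420, Mg 7733.
Putting it together, IE_3: K < Ca < Mg.

Mg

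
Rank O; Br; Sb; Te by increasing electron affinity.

O is in period 2, group 16; Br is in period 4, group 17; Sb is in period 5, group 15; Te is in period 5, group 16.
Adding an electron releases more energy for atoms nearer the top right (short of the noble gases).
Neither a single period nor a single group — weigh both effects.
O > Sb: relative to Sb, both the across-period and down-group shifts push O's electron affinity up.
Te > O: this pair runs against the simple trend — see the exception note.
Br > Te: relative to Te, both the across-period and down-group shifts push Br's electron affinity up.
Note the exception: Te has a higher electron affinity than O, contrary to the simple trend — O's compact 2p subshell gives strong electron–electron repulsion on the added electron.
Approximate values (kJ/mol): O 141, Br 325, Sb 103, Te 190.
So from lowest to highest: Sb < O < Te < Br.

Sb < O < Te < Br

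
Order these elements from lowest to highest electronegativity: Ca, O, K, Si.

O is in period 2, group 16; Si is in period 3, group 14; K is in period 4, group 1; Ca is in period 4, group 2.
EN rises left→right (higher Z_eff, smaller atoms) and falls top→bottom (larger, more shielded atoms).
These span different periods and groups, so the two trends combine.
Ca > K: both are in period 4; the period trend gives Ca the larger value.
Si > Ca: both effects reinforce here, so Si is clearly the higher of the two.
O > Si: relative to Si, both the across-period and down-group shifts push O's electronegativity up.
Tabulated electronegativity (Pauling): O 3.44, Si 1.90, K 0.82, Ca 1.00.
So from lowest to highest: K < Ca < Si < O.

K < Ca < Si < O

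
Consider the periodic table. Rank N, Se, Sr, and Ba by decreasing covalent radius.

Ba, Sr, Se, N

Atomic radius shrinks across a period as nuclear charge pulls the same shell inward, and grows down a group as new shells are added.
Neither a single period nor a single group — weigh both effects.
Se > N: the two effects oppose for this pair; the down-group effect wins (116 vs 71 pm).
Sr > Se: relative to Se, both the across-period and down-group shifts push Sr's atomic radius up.
Ba > Sr: Ba sits below Sr in group 2, so the down-group effect alone puts Ba larger.
For reference (pm): N 71, Se 116, Sr 185, Ba 196.
So from largest to smallest: Ba > Sr > Se > N.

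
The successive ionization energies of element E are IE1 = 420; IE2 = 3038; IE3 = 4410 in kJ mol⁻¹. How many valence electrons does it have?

1

Look for the largest jump between consecutive ionization energies: IE2/IE1 ≈ 7.2, far larger than any earlier ratio.
That jump marks the point where a core electron is being removed. So the atom has 1 valence electron.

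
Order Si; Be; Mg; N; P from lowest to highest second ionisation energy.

Mg, Si, Be, P, N

IE_2 is the cost of taking one more electron from the +1 cation: Si⁺ still has 3 valence electrons; Be⁺ still has 1 valence electron; Mg⁺ still has 1 valence electron; N⁺ still has 4 valence electrons; P⁺ still has 4 valence electrons.
All are still removing valence electrons, so compare the +1 ions as you would atoms: IE_2 generally rises across a period (higher Z_eff) and falls down a group (larger shell), subject to the usual subshell exceptions.
Valence configurations: Si⁺ [Ne]3s²3p¹, Be⁺ [He]2s¹, Mg⁺ [Ne]3s¹, N⁺ [He]2s²2p², P⁺ [Ne]3s²3p².
The numbers (kJ/mol): Si 1577, Be 1757, Mg 1451, N 2856, P 1907.
Overall IE_2 order: Mg < Si < Be < P < N.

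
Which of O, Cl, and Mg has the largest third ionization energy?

Mg

Consider each +2 ion: O²⁺ still has 4 valence electrons; Cl²⁺ still has 5 valence electrons; Mg²⁺ is the bare [Ne] core.
Pulling an electron out of a noble-gas core costs far more than removing a remaining valence electron, so Mg sits at the high end of IE_3.
Valence configurations: O²⁺ [He]2s²2p², Cl²⁺ [Ne]3s²3p³.
Approximate IE_3 values (kJ/mol): O 5300, Cl 3822, Mg 7733.
So the third ionization energies run Cl < O < Mg.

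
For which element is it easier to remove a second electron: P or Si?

The second ionization energy removes an electron from the +1 ion. For each element: P⁺ still has 4 valence electrons; Si⁺ still has 3 valence electrons.
All are still removing valence electrons, so compare the +1 ions as you would atoms: IE_2 generally rises across a period (higher Z_eff) and falls down a group (larger shell), subject to the usual subshell exceptions.
Valence configurations: P⁺ [Ne]3s²3p², Si⁺ [Ne]3s²3p¹.
Approximate IE_2 values (kJ/mol): P 1907, Si 1577.
So the second ionization energies run Si < P.

Si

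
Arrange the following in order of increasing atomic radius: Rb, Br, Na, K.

Na is in period 3, group 1; K is in period 4, group 1; Br is in period 4, group 17; Rb is in period 5, group 1.
Radius decreases left→right (rising Z_eff, same n) and increases top→bottom (higher n).
These span different periods and groups, so the two trends combine.
Na > Br: period and group pull opposite ways; the across-period shift dominates (155 vs 114 pm).
K > Na: they share group 1; the group trend gives K the larger value.
Rb > K: Rb sits below K in group 1, so the down-group effect alone puts Rb larger.
Approximate values (pm): Na 155, K 196, Br 114, Rb 210.
So from smallest to largest: Br < Na < K < Rb.

Br < Na < K < Rb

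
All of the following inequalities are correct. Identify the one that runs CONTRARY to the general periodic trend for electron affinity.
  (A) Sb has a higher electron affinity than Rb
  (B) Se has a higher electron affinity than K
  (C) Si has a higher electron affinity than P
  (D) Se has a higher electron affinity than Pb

The general trend: electron affinity increases across a period and decreases down a group.
(A) Sb (period 5, group 15) vs Rb (period 5, group 1): the stated order agrees with the simple trend.
(B) Se (period 4, group 16) vs K (period 4, group 1): the stated order agrees with the simple trend.
(C) Si (period 3, group 14) vs P (period 3, group 15): the stated order contradicts the simple trend.
(D) Se (period 4, group 16) vs Pb (period 6, group 14): the stated order agrees with the simple trend.
The exception is (C): adding an electron to P's half-filled 3p³ is unfavourable, so Si (3p²) has the more exothermic EA.

(C)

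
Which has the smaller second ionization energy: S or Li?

S

After 1 electron has been removed, what remains? S⁺ still has 5 valence electrons; Li⁺ is the bare [He] core.
Breaking into a closed-shell core is much more expensive than removing a leftover valence electron — Li has the largest IE_2 here.
Approximate IE_2 values (kJ/mol): S 2252, Li 7298.
Overall IE_2 order: S < Li.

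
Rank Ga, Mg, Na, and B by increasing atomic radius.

B, Ga, Mg, Na

Atomic radius shrinks across a period as nuclear charge pulls the same shell inward, and grows down a group as new shells are added.
These span different periods and groups, so the two trends combine.
Ga > B: Ga sits below B in group 13, so the down-group effect alone puts Ga larger.
Mg > Ga: the two effects oppose for this pair; the across-period effect wins (139 vs 124 pm).
Na > Mg: Na lies to the left of Mg in period 3, so the across-period effect alone puts Na larger.
Tabulated atomic radius (pm): B 85, Na 155, Mg 139, Ga 124.
So from smallest to largest: B < Ga < Mg < Na.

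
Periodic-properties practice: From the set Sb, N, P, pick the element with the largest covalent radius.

Radius decreases left→right (rising Z_eff, same n) and increases top→bottom (higher n).
All are in group 15, so atomic radius increases down the group.
The largest covalent radius among these belongs to Sb.

Sb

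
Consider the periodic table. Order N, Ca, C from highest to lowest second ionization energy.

N > C > Ca

The second ionization energy removes an electron from the +1 ion. For each element: N⁺ still has 4 valence electrons; Ca⁺ still has 1 valence electron; C⁺ still has 3 valence electrons.
All are still removing valence electrons, so compare the +1 ions as you would atoms: IE_2 generally rises across a period (higher Z_eff) and falls down a group (larger shell), subject to the usual subshell exceptions.
Valence configurations: N⁺ [He]2s²2p², Ca⁺ [Ar]4s¹, C⁺ [He]2s²2p¹.
Approximate IE_2 values (kJ/mol): N 2856, Ca 1145, C 2353.
Hence IE_2: Ca < C < N.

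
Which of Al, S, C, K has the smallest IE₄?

After 3 electrons have been removed, what remains? Al³⁺ is the bare [Ne] core; S³⁺ still has 3 valence electrons; C³⁺ still has 1 valence electron; K³⁺ is already 2 electrons into the core.
Usually core removal costs more than valence removal, but here the competition is close: a tightly held n=2 valence electron can cost more to remove than an n=3 core electron, so the actual values have to decide it.
Valence configurations: S³⁺ [Ne]3s²3p¹, C³⁺ [He]2s¹.
Approximate IE_4 values (kJ/mol): Al 11577, S 4556, C 6223, K 5877.
So the fourth ionization energies run S < K < C < Al.

S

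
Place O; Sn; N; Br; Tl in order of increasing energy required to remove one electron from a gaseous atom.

N is in period 2, group 15; O is in period 2, group 16; Br is in period 4, group 17; Sn is in period 5, group 14; Tl is in period 6, group 13.
Across a period the outer electron is held more tightly (higher IE₁); down a group it sits in a higher shell, more shielded, and comes off more easily.
Here both period and group differ, so the two effects have to be weighed against each other.
Sn > Tl: both effects reinforce here, so Sn is clearly the higher of the two.
Br > Sn: relative to Sn, both the across-period and down-group shifts push Br's first ionization energy up.
O > Br: the two effects oppose for this pair; the down-group effect wins (1314 vs 1140 kJ/mol).
N > O: this pair runs against the simple trend — see the exception note.
Note the exception: N has a higher first ionization energy than O, contrary to the simple trend — pairing an electron in O's 2p⁴ costs repulsion energy, so O ionizes more easily than half-filled N (2p³).
For reference (kJ/mol): N 1402, O 1314, Br 1140, Sn 709, Tl 589.
So from lowest to highest: Tl < Sn < Br < O < N.

Tl < Sn < Br < O < N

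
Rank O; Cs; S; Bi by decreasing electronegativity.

O, S, Bi, Cs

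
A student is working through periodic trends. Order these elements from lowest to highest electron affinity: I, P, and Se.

P, Se, I

EA tends to increase across a period and decrease down a group, though the pattern is less regular than for IE or radius.
These sit on a diagonal, where the across-period and down-group effects partly cancel.
Se > P: period and group pull opposite ways; the across-period shift dominates (195 vs 72 kJ/mol).
I > Se: period and group pull opposite ways; the across-period shift dominates (295 vs 195 kJ/mol).
For reference (kJ/mol): P 72, Se 195, I 295.
So from lowest to highest: P < Se < I.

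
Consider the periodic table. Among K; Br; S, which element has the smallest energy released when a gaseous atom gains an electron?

K

Adding an electron releases more energy for atoms nearer the top right (short of the noble gases).
Here both period and group differ, so the two effects have to be weighed against each other.
S > K: both effects reinforce here, so S is clearly the higher of the two.
Br > S: period and group pull opposite ways; the across-period shift dominates (325 vs 200 kJ/mol).
Tabulated electron affinity (kJ/mol): S 200, K 48, Br 325.
The smallest energy released when a gaseous atom gains an electron among these belongs to K.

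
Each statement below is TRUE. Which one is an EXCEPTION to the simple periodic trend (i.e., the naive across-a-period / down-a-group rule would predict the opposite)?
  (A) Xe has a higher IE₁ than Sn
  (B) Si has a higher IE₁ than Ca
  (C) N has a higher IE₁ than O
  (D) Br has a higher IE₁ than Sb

(C)

The general trend: IE₁ increases across a period and decreases down a group.
(A) Xe (period 5, group 18) vs Sn (period 5, group 14): the stated order agrees with the simple trend.
(B) Si (period 3, group 14) vs Ca (period 4, group 2): the stated order agrees with the simple trend.
(C) N (period 2, group 15) vs O (period 2, group 16): the stated order contradicts the simple trend.
(D) Br (period 4, group 17) vs Sb (period 5, group 15): the stated order agrees with the simple trend.
The exception is (C): pairing an electron in O's 2p⁴ costs repulsion energy, so O ionizes more easily than half-filled N (2p³).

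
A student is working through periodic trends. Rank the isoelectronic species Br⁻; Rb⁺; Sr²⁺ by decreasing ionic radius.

Br⁻ > Rb⁺ > Sr²⁺

All of these have 36 electrons, so size is governed by nuclear charge alone: the more protons, the stronger the pull on the same electron cloud, and the smaller the ion.
Nuclear charges: Sr²⁺ (Z=38), Rb⁺ (Z=37), Br⁻ (Z=35).
Largest to smallest: Br⁻ > Rb⁺ > Sr²⁺.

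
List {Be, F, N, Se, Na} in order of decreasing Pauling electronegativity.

F > N > Se > Be > Na

Be is in period 2, group 2; N is in period 2, group 15; F is in period 2, group 17; Na is in period 3, group 1; Se is in period 4, group 16.
Smaller atoms with higher effective nuclear charge are more electronegative.
Neither a single period nor a single group — weigh both effects.
Be > Na: relative to Na, both the across-period and down-group shifts push Be's electronegativity up.
Se > Be: period and group pull opposite ways; the across-period shift dominates (2.55 vs 1.57).
N > Se: the two effects oppose for this pair; the down-group effect wins (3.04 vs 2.55).
F > N: F lies to the right of N in period 2, so the across-period effect alone puts F higher.
Approximate values (Pauling): Be 1.57, N 3.04, F 3.98, Na 0.93, Se 2.55.
So from highest to lowest: F > N > Se > Be > Na.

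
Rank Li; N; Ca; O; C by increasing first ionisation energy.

Li < Ca < C < O < N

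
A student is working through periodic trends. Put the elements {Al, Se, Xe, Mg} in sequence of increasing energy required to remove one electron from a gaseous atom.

First ionization energy rises across a period (greater Z_eff holds electrons more tightly) and falls down a group (valence electrons are farther from the nucleus).
Here both period and group differ, so the two effects have to be weighed against each other.
Mg > Al: this pair runs against the simple trend — see the exception note.
Se > Mg: period and group pull opposite ways; the across-period shift dominates (941 vs 738 kJ/mol).
Xe > Se: period and group pull opposite ways; the across-period shift dominates (1170 vs 941 kJ/mol).
Note the exception: Mg has a higher first ionization energy than Al, contrary to the simple trend — Al's single 3p electron is easier to remove than one from Mg's filled 3s².
Approximate values (kJ/mol): Mg 738, Al 578, Se 941, Xe 1170.
So from lowest to highest: Al < Mg < Se < Xe.

Al < Mg < Se < Xe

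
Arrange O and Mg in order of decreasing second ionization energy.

Consider each +1 ion: O⁺ still has 5 valence electrons; Mg⁺ still has 1 valence electron.
All are still removing valence electrons, so compare the +1 ions as you would atoms: IE_2 generally rises across a period (higher Z_eff) and falls down a group (larger shell), subject to the usual subshell exceptions.
Valence configurations: O⁺ [He]2s²2p³, Mg⁺ [Ne]3s¹.
Tabulated IE_2 (kJ/mol): O 3388, Mg 1451.
Putting it together, IE_2: Mg < O.

O > Mg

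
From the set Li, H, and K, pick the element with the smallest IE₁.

K

H is in period 1, group 1; Li is in period 2, group 1; K is in period 4, group 1.
First ionization energy rises across a period (greater Z_eff holds electrons more tightly) and falls down a group (valence electrons are farther from the nucleus).
All are in group 1, so first ionization energy increases up the group.
The smallest IE₁ among these belongs to K.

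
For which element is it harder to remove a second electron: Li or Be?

The second ionization energy removes an electron from the +1 ion. For each element: Li⁺ is the bare [He] core; Be⁺ still has 1 valence electron.
Breaking into a closed-shell core is much more expensive than removing a leftover valence electron — Li has the largest IE_2 here.
Tabulated IE_2 (kJ/mol): Li 7298, Be 1757.
Overall IE_2 order: Be < Li.

Li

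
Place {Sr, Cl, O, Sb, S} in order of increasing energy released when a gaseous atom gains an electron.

Sr < Sb < O < S < Cl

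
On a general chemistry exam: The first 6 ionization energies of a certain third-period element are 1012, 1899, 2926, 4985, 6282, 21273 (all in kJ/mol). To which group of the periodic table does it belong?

Group 15

Look for the largest jump between consecutive ionization energies: IE6/IE5 ≈ 3.4, far larger than any earlier ratio.
That jump marks the point where a core electron is being removed. So the atom has 5 valence electrons.
A main-group element with 5 valence electrons is in group 15.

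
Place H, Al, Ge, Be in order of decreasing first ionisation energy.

H is in period 1, group 1; Be is in period 2, group 2; Al is in period 3, group 13; Ge is in period 4, group 14.
Across a period the outer electron is held more tightly (higher IE₁); down a group it sits in a higher shell, more shielded, and comes off more easily.
These sit on a diagonal, where the across-period and down-group effects partly cancel.
Ge > Al: the two effects oppose for this pair; the across-period effect wins (762 vs 578 kJ/mol).
Be > Ge: the two effects oppose for this pair; the down-group effect wins (900 vs 762 kJ/mol).
H > Be: the two effects oppose for this pair; the down-group effect wins (1312 vs 900 kJ/mol).
For reference (kJ/mol): H 1312, Be 900, Al 578, Ge 762.
So from highest to lowest: H > Be > Ge > Al.

H, Be, Ge, Al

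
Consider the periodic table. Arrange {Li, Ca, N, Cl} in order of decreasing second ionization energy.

Li, N, Cl, Ca

IE_2 is the cost of taking one more electron from the +1 cation: Li⁺ is the bare [He] core; Ca⁺ still has 1 valence electron; N⁺ still has 4 valence electrons; Cl⁺ still has 6 valence electrons.
Breaking into a closed-shell core is much more expensive than removing a leftover valence electron — Li has the largest IE_2 here.
Valence configurations: Ca⁺ [Ar]4s¹, N⁺ [He]2s²2p², Cl⁺ [Ne]3s²3p⁴.
Tabulated IE_2 (kJ/mol): Li 7298, Ca 1145, N 2856, Cl 2298.
Overall IE_2 order: Ca < Cl < N < Li.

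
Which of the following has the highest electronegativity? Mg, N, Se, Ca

N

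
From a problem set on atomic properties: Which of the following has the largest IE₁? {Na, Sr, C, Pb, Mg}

C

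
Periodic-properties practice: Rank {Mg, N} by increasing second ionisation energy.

Mg < N

The second ionization energy removes an electron from the +1 ion. For each element: Mg⁺ still has 1 valence electron; N⁺ still has 4 valence electrons.
All are still removing valence electrons, so compare the +1 ions as you would atoms: IE_2 generally rises across a period (higher Z_eff) and falls down a group (larger shell), subject to the usual subshell exceptions.
Valence configurations: Mg⁺ [Ne]3s¹, N⁺ [He]2s²2p².
The numbers (kJ/mol): Mg 1451, N 2856.
So the second ionization energies run Mg < N.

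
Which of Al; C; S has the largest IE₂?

C

The second ionization energy removes an electron from the +1 ion. For each element: Al⁺ still has 2 valence electrons; C⁺ still has 3 valence electrons; S⁺ still has 5 valence electrons.
All are still removing valence electrons, so compare the +1 ions as you would atoms: IE_2 generally rises across a period (higher Z_eff) and falls down a group (larger shell), subject to the usual subshell exceptions.
Valence configurations: Al⁺ [Ne]3s², C⁺ [He]2s²2p¹, S⁺ [Ne]3s²3p³.
The numbers (kJ/mol): Al 1817, C 2353, S 2252.
Hence IE_2: Al < S < C.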